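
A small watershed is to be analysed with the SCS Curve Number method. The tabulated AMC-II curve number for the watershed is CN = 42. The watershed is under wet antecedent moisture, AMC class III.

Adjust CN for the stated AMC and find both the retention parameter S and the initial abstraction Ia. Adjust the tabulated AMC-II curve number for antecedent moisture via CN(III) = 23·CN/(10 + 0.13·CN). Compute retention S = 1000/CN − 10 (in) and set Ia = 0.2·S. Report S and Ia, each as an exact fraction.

CN(III) from CN(II)=42: (23·42)/(10 + 0.13·42) = 48300/773 ≈ 62.484
S = 1000/(48300/773) − 10 = 2900/483 in ≈ 6.004 in
Initial abstraction Ia = S/5 = (2900/483)/5 = 580/483 ≈ 1.201 in

S = 2900/483 in ≈ 6.004 in; Ia = 580/483 in ≈ 1.201 in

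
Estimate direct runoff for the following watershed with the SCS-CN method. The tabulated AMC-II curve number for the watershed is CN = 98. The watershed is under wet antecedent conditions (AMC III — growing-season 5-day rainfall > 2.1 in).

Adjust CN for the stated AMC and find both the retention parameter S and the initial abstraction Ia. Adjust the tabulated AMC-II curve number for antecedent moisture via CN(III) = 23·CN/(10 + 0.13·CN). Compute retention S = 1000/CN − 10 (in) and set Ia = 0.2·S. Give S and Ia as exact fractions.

S = 100/1127 in ≈ 0.089 in; Ia = 20/1127 in ≈ 0.018 in

Wet (AMC III): CN(III) = 23·98/(10 + 0.13·98) = 2254/(1137/50) = 112700/1137 ≈ 99.120
Max retention: S = 1000/(112700/1137) − 10 = 100/1127 in (≈ 0.089 in)
Ia = 0.2S: 0.2·0.089 = 0.018 in (exactly 20/1127)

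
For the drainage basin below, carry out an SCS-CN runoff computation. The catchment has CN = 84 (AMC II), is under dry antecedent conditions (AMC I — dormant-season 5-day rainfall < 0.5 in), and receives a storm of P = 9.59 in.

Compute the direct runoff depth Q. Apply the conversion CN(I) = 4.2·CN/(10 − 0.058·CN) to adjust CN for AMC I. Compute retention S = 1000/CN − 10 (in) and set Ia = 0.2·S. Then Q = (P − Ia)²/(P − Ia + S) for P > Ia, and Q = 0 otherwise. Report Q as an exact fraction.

Adjust CN=84 to AMC I: 4.2·84/(10 − 0.058·84) → (1764/5) ÷ (641/125) = 44100/641 ≈ 68.799
Max retention: S = 1000/(44100/641) − 10 = 2000/441 in (≈ 4.535 in)
Ia = 0.2S: 0.2·4.535 = 0.907 in (exactly 400/441)
Excess rainfall: 9.590 − 0.907 = 8.683 in; P > Ia so Q > 0
Q = (382919/44100)²/((382919/44100) + 2000/441) = (146626960561/1944810000)/(582919/44100) = 146626960561/25706727900 in ≈ 5.704 in

Q = 146626960561/25706727900 in ≈ 5.704 in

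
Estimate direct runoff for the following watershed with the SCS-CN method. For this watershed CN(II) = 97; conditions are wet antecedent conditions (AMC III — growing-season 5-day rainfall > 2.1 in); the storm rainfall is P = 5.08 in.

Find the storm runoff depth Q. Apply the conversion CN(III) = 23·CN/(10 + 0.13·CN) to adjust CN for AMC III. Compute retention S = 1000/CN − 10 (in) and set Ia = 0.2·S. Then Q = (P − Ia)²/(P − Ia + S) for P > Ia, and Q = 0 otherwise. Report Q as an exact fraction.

Wet (AMC III): CN(III) = 23·97/(10 + 0.13·97) = 2231/(2261/100) = 223100/2261 ≈ 98.673
Max retention: S = 1000/(223100/2261) − 10 = 300/2231 in (≈ 0.134 in)
Ia = 0.2S: 0.2·0.134 = 0.027 in (exactly 60/2231)
P − Ia = 5.080 − 0.027 = 281837/55775 ≈ 5.053 in (> 0, runoff occurs)
Q: (281837/55775)² ÷ (289337/55775) = 79432094569/16137771175 in (≈ 4.922 in)

Q = 79432094569/16137771175 in ≈ 4.922 in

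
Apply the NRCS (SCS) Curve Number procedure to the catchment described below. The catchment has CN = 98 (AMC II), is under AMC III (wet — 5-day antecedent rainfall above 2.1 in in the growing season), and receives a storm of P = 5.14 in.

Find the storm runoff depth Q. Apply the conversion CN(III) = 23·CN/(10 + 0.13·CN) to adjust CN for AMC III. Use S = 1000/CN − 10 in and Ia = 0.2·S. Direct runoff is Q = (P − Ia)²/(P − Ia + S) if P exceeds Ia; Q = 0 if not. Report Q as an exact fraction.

CN(III) from CN(II)=98: (23·98)/(10 + 0.13·98) = 112700/1137 ≈ 99.120
Max retention: S = 1000/(112700/1137) − 10 = 100/1127 in (≈ 0.089 in)
Ia = 0.2·(100/1127) = 20/1127 in ≈ 0.018 in
Excess rainfall: 5.140 − 0.018 = 5.122 in; P > Ia so Q > 0
Runoff Q = (P−Ia)²/(P−Ia+S) = (5.122)²/(5.122+0.089) = 83312472321/16546557650 ≈ 5.035 in

Q = 83312472321/16546557650 in ≈ 5.035 in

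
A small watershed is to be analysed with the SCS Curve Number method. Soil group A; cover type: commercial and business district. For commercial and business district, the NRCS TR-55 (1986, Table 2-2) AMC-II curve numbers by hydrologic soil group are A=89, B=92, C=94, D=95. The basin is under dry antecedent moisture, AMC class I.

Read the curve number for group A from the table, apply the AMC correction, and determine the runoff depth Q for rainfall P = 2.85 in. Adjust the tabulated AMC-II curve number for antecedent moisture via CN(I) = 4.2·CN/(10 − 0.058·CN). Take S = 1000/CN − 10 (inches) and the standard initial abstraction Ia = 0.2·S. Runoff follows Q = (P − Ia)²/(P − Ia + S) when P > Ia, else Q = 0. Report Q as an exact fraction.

Q = 7145828089/7271643540 in ≈ 0.983 in

NRCS table: commercial and business district, soil group A → CN(II) = 89
CN(I) from CN(II)=89: (4.2·89)/(10 − 0.058·89) = 186900/2419 ≈ 77.263
Max retention: S = 1000/(186900/2419) − 10 = 5500/1869 in (≈ 2.943 in)
Ia = 0.2·(5500/1869) = 1100/1869 in ≈ 0.589 in
P − Ia = 2.850 − 0.589 = 84533/37380 ≈ 2.261 in (> 0, runoff occurs)
Q: (84533/37380)² ÷ (194533/37380) = 7145828089/7271643540 in (≈ 0.983 in)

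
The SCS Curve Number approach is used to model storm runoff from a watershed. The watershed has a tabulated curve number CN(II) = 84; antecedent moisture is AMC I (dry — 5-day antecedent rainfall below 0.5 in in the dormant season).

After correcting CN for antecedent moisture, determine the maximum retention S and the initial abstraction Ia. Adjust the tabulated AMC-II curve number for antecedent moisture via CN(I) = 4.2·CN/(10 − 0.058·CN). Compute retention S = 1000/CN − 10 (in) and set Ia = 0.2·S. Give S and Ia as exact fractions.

S = 2000/441 in ≈ 4.535 in; Ia = 400/441 in ≈ 0.907 in

CN(I) from CN(II)=84: (4.2·84)/(10 − 0.058·84) = 44100/641 ≈ 68.799
Max retention: S = 1000/(44100/641) − 10 = 2000/441 in (≈ 4.535 in)
Ia = 0.2S: 0.2·4.535 = 0.907 in (exactly 400/441)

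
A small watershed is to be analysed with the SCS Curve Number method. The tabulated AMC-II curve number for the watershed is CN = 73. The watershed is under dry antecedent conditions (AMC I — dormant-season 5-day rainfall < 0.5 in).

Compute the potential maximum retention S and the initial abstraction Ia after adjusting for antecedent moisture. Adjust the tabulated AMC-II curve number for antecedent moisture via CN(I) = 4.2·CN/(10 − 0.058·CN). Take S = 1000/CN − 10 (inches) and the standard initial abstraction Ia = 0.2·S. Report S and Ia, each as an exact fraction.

Adjust CN=73 to AMC I: 4.2·73/(10 − 0.058·73) → (1533/5) ÷ (2883/500) = 51100/961 ≈ 53.174
Retention S: 1000/CN − 10 with CN=53.174 → S = 4500/511 ≈ 8.806 in
Initial abstraction Ia = S/5 = (4500/511)/5 = 900/511 ≈ 1.761 in

S = 4500/511 in ≈ 8.806 in; Ia = 900/511 in ≈ 1.761 in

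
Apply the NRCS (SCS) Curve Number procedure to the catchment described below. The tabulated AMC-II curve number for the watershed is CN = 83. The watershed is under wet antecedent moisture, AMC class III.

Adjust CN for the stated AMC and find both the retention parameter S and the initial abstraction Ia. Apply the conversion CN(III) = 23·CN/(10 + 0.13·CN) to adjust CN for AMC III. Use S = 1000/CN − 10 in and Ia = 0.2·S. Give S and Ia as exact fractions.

Wet (AMC III): CN(III) = 23·83/(10 + 0.13·83) = 1909/(2079/100) = 190900/2079 ≈ 91.823
Max retention: S = 1000/(190900/2079) − 10 = 1700/1909 in (≈ 0.891 in)
Ia = 0.2·(1700/1909) = 340/1909 in ≈ 0.178 in

S = 1700/1909 in ≈ 0.891 in; Ia = 340/1909 in ≈ 0.178 in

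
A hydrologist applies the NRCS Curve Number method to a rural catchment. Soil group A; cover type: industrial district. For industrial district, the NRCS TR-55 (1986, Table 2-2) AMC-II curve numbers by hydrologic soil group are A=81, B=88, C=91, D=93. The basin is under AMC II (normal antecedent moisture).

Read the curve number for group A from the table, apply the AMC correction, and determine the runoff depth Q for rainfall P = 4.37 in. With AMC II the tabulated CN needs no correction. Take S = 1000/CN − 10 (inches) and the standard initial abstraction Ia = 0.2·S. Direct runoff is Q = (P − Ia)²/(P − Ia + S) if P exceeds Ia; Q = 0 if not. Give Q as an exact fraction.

NRCS table: industrial district, soil group A → CN(II) = 81
Average conditions: CN = 81 (no AMC adjustment).
Retention S: 1000/CN − 10 with CN=81.000 → S = 190/81 ≈ 2.346 in
Initial abstraction Ia = S/5 = (190/81)/5 = 38/81 ≈ 0.469 in
P − Ia = 4.370 − 0.469 = 31597/8100 ≈ 3.901 in (> 0, runoff occurs)
Q = (31597/8100)²/((31597/8100) + 190/81) = (998370409/65610000)/(50597/8100) = 52545811/21570300 in ≈ 2.436 in

Q = 52545811/21570300 in ≈ 2.436 in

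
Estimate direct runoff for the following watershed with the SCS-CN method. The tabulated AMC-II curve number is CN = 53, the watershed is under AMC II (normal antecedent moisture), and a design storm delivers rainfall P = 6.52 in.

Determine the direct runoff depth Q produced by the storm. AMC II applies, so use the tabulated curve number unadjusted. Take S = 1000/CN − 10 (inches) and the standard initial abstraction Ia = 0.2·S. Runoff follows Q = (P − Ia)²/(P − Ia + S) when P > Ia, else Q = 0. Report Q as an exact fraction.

Q = 39551521/23901675 in ≈ 1.655 in

Average conditions: CN = 53 (no AMC adjustment).
Max retention: S = 1000/53 − 10 = 470/53 in (≈ 8.868 in)
Ia = 0.2·(470/53) = 94/53 in ≈ 1.774 in
P − Ia = 6.520 − 1.774 = 6289/1325 ≈ 4.746 in (> 0, runoff occurs)
Q: (6289/1325)² ÷ (18039/1325) = 39551521/23901675 in (≈ 1.655 in)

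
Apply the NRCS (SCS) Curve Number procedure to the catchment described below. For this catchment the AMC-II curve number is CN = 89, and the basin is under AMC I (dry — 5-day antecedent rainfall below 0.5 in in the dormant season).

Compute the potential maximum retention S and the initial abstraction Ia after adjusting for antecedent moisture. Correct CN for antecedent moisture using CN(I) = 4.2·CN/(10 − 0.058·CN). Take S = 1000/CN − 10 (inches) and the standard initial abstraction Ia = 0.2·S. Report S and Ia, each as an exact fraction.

CN(I) from CN(II)=89: (4.2·89)/(10 − 0.058·89) = 186900/2419 ≈ 77.263
Max retention: S = 1000/(186900/2419) − 10 = 5500/1869 in (≈ 2.943 in)
Ia = 0.2S: 0.2·2.943 = 0.589 in (exactly 1100/1869)

S = 5500/1869 in ≈ 2.943 in; Ia = 1100/1869 in ≈ 0.589 in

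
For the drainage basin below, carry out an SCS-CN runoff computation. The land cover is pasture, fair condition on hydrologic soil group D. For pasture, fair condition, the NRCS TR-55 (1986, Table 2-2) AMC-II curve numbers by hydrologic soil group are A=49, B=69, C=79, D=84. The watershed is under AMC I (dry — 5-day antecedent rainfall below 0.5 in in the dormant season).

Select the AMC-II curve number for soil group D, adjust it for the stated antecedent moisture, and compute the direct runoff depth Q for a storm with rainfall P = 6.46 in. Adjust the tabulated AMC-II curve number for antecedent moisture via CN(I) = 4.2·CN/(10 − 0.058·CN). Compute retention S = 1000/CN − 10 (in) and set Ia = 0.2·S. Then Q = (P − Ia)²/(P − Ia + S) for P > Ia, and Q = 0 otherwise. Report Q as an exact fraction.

NRCS table: pasture, fair condition, soil group D → CN(II) = 84
CN(I) from CN(II)=84: (4.2·84)/(10 − 0.058·84) = 44100/641 ≈ 68.799
Retention S: 1000/CN − 10 with CN=68.799 → S = 2000/441 ≈ 4.535 in
Ia = 0.2·(2000/441) = 400/441 in ≈ 0.907 in
Since P=6.460 > Ia=0.907: effective rainfall P−Ia = 122443/22050 in
Q: (122443/22050)² ÷ (222443/22050) = 14992288249/4904868150 in (≈ 3.057 in)

Q = 14992288249/4904868150 in ≈ 3.057 in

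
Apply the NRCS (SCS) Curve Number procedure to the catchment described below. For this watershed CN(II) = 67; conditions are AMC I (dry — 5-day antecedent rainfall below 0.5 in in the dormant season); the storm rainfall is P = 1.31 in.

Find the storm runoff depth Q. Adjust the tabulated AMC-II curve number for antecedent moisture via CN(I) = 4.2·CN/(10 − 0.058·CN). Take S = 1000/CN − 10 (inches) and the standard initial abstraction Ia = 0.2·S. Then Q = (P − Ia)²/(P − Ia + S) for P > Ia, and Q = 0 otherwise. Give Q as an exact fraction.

Dry (AMC I): CN(I) = 4.2·67/(10 − 0.058·67) = (1407/5)/(3057/500) = 46900/1019 ≈ 46.026
Retention S: 1000/CN − 10 with CN=46.026 → S = 5500/469 ≈ 11.727 in
Ia = 0.2·(5500/469) = 1100/469 in ≈ 2.345 in
P = 1.310 ≤ Ia = 2.345 in: entire storm abstracted, Q = 0.

Q = 0 in ≈ 0.000 in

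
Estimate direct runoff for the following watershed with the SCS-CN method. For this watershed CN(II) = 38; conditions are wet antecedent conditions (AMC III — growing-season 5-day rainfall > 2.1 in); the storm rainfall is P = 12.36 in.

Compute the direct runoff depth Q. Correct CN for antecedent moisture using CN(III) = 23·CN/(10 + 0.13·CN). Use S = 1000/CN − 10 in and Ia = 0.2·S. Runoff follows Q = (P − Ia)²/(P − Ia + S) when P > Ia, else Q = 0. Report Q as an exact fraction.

Wet (AMC III): CN(III) = 23·38/(10 + 0.13·38) = 874/(747/50) = 43700/747 ≈ 58.501
Retention S: 1000/CN − 10 with CN=58.501 → S = 3100/437 ≈ 7.094 in
Initial abstraction Ia = S/5 = (3100/437)/5 = 620/437 ≈ 1.419 in
Since P=12.360 > Ia=1.419: effective rainfall P−Ia = 119533/10925 in
Q = (119533/10925)²/((119533/10925) + 3100/437) = (14288138089/119355625)/(197033/10925) = 14288138089/2152585525 in ≈ 6.638 in

Q = 14288138089/2152585525 in ≈ 6.638 in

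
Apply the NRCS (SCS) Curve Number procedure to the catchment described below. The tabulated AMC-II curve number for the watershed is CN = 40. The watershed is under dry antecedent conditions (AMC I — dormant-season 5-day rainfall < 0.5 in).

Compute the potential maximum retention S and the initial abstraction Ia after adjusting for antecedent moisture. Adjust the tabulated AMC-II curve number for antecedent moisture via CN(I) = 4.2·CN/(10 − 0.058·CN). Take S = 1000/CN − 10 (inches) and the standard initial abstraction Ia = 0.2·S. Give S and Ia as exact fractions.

CN(I) from CN(II)=40: (4.2·40)/(10 − 0.058·40) = 175/8 ≈ 21.875
Max retention: S = 1000/(175/8) − 10 = 250/7 in (≈ 35.714 in)
Ia = 0.2S: 0.2·35.714 = 7.143 in (exactly 50/7)

S = 250/7 in ≈ 35.714 in; Ia = 50/7 in ≈ 7.143 in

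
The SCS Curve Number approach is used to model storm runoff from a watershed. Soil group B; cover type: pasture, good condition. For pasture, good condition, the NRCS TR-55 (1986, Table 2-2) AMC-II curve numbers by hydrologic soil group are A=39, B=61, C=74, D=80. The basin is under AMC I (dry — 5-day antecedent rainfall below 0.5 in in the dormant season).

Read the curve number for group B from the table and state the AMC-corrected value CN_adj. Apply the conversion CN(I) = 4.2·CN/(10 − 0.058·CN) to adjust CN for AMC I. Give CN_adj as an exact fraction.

CN_adj = 42700/1077 ≈ 39.647

NRCS table: pasture, good condition, soil group B → CN(II) = 61
Dry (AMC I): CN(I) = 4.2·61/(10 − 0.058·61) = (1281/5)/(3231/500) = 42700/1077 ≈ 39.647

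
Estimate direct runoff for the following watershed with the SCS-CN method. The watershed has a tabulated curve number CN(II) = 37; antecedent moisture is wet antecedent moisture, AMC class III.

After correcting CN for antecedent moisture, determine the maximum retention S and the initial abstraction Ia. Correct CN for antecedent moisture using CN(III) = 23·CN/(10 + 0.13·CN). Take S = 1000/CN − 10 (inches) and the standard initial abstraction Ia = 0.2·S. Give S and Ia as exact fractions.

S = 6300/851 in ≈ 7.403 in; Ia = 1260/851 in ≈ 1.481 in

Wet (AMC III): CN(III) = 23·37/(10 + 0.13·37) = 851/(1481/100) = 85100/1481 ≈ 57.461
S = 1000/(85100/1481) − 10 = 6300/851 in ≈ 7.403 in
Ia = 0.2S: 0.2·7.403 = 1.481 in (exactly 1260/851)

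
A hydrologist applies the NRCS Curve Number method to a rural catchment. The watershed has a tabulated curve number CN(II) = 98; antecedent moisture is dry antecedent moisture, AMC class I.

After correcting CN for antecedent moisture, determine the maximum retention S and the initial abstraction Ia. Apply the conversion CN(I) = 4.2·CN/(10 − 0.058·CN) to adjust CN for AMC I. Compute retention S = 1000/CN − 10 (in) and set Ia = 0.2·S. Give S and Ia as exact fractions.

Adjust CN=98 to AMC I: 4.2·98/(10 − 0.058·98) → (2058/5) ÷ (1079/250) = 102900/1079 ≈ 95.366
Max retention: S = 1000/(102900/1079) − 10 = 500/1029 in (≈ 0.486 in)
Initial abstraction Ia = S/5 = (500/1029)/5 = 100/1029 ≈ 0.097 in

S = 500/1029 in ≈ 0.486 in; Ia = 100/1029 in ≈ 0.097 in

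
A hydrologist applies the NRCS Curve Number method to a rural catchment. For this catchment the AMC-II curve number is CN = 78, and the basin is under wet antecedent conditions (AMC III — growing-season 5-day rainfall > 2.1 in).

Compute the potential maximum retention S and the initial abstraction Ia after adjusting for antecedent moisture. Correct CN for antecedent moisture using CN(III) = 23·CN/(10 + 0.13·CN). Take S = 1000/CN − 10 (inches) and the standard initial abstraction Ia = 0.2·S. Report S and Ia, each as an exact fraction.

S = 1100/897 in ≈ 1.226 in; Ia = 220/897 in ≈ 0.245 in

Wet (AMC III): CN(III) = 23·78/(10 + 0.13·78) = 1794/(1007/50) = 89700/1007 ≈ 89.076
Max retention: S = 1000/(89700/1007) − 10 = 1100/897 in (≈ 1.226 in)
Ia = 0.2S: 0.2·1.226 = 0.245 in (exactly 220/897)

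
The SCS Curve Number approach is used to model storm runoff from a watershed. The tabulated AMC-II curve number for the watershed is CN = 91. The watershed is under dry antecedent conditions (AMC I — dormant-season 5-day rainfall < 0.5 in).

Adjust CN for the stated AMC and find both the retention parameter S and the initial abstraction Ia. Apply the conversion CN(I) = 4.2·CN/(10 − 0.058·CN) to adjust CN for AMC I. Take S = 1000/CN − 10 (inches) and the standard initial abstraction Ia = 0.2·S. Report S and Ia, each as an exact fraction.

S = 1500/637 in ≈ 2.355 in; Ia = 300/637 in ≈ 0.471 in

CN(I) from CN(II)=91: (4.2·91)/(10 − 0.058·91) = 63700/787 ≈ 80.940
S = 1000/(63700/787) − 10 = 1500/637 in ≈ 2.355 in
Ia = 0.2·(1500/637) = 300/637 in ≈ 0.471 in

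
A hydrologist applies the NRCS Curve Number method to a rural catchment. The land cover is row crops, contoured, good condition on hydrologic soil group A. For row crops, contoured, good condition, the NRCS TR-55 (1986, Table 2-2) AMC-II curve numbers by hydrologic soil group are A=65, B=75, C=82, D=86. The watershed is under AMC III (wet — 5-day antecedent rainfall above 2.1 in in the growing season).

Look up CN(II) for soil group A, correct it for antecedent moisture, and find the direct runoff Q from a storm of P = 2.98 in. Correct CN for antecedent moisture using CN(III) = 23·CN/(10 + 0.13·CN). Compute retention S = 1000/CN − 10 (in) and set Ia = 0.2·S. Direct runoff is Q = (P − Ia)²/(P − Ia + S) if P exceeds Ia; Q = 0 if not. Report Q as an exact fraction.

Q = 1410077601/1084637450 in ≈ 1.300 in

NRCS table: row crops, contoured, good condition, soil group A → CN(II) = 65
CN(III) from CN(II)=65: (23·65)/(10 + 0.13·65) = 29900/369 ≈ 81.030
Retention S: 1000/CN − 10 with CN=81.030 → S = 700/299 ≈ 2.341 in
Initial abstraction Ia = S/5 = (700/299)/5 = 140/299 ≈ 0.468 in
Since P=2.980 > Ia=0.468: effective rainfall P−Ia = 37551/14950 in
Q = (37551/14950)²/((37551/14950) + 700/299) = (1410077601/223502500)/(72551/14950) = 1410077601/1084637450 in ≈ 1.300 in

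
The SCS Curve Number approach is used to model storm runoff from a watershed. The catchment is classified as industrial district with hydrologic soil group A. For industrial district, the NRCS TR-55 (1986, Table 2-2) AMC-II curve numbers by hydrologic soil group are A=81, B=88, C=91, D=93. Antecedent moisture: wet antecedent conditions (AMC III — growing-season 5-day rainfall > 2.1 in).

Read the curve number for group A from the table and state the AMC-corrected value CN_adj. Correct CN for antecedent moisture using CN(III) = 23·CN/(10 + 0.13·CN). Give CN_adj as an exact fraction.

NRCS table: industrial district, soil group A → CN(II) = 81
Adjust CN=81 to AMC III: 23·81/(10 + 0.13·81) → 1863 ÷ (2053/100) = 186300/2053 ≈ 90.745

CN_adj = 186300/2053 ≈ 90.745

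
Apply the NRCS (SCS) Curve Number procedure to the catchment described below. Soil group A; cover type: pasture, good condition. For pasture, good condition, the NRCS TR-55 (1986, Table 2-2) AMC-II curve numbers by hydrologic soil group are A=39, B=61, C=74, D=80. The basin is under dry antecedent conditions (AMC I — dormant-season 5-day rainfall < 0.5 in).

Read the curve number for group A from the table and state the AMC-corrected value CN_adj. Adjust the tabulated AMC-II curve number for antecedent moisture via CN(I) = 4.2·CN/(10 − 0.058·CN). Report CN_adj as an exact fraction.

CN_adj = 81900/3869 ≈ 21.168

NRCS table: pasture, good condition, soil group A → CN(II) = 39
Dry (AMC I): CN(I) = 4.2·39/(10 − 0.058·39) = (819/5)/(3869/500) = 81900/3869 ≈ 21.168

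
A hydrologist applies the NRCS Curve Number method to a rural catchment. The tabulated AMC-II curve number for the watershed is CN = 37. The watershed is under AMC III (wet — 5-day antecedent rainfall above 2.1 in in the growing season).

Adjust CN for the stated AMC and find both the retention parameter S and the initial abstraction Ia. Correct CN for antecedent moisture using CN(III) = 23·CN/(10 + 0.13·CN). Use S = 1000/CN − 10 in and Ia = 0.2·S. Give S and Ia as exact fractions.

S = 6300/851 in ≈ 7.403 in; Ia = 1260/851 in ≈ 1.481 in

Adjust CN=37 to AMC III: 23·37/(10 + 0.13·37) → 851 ÷ (1481/100) = 85100/1481 ≈ 57.461
Max retention: S = 1000/(85100/1481) − 10 = 6300/851 in (≈ 7.403 in)
Ia = 0.2·(6300/851) = 1260/851 in ≈ 1.481 in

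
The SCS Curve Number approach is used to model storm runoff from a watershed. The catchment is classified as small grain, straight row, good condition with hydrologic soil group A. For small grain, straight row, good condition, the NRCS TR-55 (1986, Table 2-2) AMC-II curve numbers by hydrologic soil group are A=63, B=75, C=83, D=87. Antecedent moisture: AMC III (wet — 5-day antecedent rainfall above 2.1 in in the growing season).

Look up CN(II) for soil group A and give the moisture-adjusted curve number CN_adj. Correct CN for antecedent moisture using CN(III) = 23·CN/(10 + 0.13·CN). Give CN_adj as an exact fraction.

CN_adj = 144900/1819 ≈ 79.659

NRCS table: small grain, straight row, good condition, soil group A → CN(II) = 63
CN(III) from CN(II)=63: (23·63)/(10 + 0.13·63) = 144900/1819 ≈ 79.659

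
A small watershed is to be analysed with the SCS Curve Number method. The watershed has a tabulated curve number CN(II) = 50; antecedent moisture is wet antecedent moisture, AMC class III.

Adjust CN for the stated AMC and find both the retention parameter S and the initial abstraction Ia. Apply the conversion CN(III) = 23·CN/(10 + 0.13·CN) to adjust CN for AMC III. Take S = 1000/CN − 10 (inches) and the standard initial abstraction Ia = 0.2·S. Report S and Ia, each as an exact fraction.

CN(III) from CN(II)=50: (23·50)/(10 + 0.13·50) = 2300/33 ≈ 69.697
Max retention: S = 1000/(2300/33) − 10 = 100/23 in (≈ 4.348 in)
Ia = 0.2·(100/23) = 20/23 in ≈ 0.870 in

S = 100/23 in ≈ 4.348 in; Ia = 20/23 in ≈ 0.870 in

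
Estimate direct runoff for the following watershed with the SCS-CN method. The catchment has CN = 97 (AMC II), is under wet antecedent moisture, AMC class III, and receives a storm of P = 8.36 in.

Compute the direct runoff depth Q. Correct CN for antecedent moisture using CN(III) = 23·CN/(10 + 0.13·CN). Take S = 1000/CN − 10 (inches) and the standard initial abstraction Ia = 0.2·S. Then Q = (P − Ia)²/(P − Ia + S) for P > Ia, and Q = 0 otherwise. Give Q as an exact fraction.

Adjust CN=97 to AMC III: 23·97/(10 + 0.13·97) → 2231 ÷ (2261/100) = 223100/2261 ≈ 98.673
Retention S: 1000/CN − 10 with CN=98.673 → S = 300/2231 ≈ 0.134 in
Ia = 0.2·(300/2231) = 60/2231 in ≈ 0.027 in
P − Ia = 8.360 − 0.027 = 464779/55775 ≈ 8.333 in (> 0, runoff occurs)
Q = (464779/55775)²/((464779/55775) + 300/2231) = (216019518841/3110850625)/(472279/55775) = 216019518841/26341361225 in ≈ 8.201 in

Q = 216019518841/26341361225 in ≈ 8.201 in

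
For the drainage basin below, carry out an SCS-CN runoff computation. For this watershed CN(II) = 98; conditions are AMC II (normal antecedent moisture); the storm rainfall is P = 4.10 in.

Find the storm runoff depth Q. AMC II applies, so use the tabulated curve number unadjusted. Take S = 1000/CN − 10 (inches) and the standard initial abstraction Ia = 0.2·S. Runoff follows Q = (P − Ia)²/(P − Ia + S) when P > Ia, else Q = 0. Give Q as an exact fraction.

Q = 3956121/1023610 in ≈ 3.865 in

CN(II) = 98; AMC II needs no correction.
Max retention: S = 1000/98 − 10 = 10/49 in (≈ 0.204 in)
Ia = 0.2·(10/49) = 2/49 in ≈ 0.041 in
Since P=4.100 > Ia=0.041: effective rainfall P−Ia = 1989/490 in
Runoff Q = (P−Ia)²/(P−Ia+S) = (4.059)²/(4.059+0.204) = 3956121/1023610 ≈ 3.865 in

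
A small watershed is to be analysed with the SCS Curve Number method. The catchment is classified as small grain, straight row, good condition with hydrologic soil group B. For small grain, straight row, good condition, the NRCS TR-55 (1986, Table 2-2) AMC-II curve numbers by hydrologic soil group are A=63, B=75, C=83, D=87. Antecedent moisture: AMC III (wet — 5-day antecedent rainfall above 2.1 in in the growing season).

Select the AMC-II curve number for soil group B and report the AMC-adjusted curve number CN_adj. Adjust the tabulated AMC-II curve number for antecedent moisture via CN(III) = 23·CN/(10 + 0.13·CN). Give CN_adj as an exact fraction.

CN_adj = 6900/79 ≈ 87.342

NRCS table: small grain, straight row, good condition, soil group B → CN(II) = 75
Adjust CN=75 to AMC III: 23·75/(10 + 0.13·75) → 1725 ÷ (79/4) = 6900/79 ≈ 87.342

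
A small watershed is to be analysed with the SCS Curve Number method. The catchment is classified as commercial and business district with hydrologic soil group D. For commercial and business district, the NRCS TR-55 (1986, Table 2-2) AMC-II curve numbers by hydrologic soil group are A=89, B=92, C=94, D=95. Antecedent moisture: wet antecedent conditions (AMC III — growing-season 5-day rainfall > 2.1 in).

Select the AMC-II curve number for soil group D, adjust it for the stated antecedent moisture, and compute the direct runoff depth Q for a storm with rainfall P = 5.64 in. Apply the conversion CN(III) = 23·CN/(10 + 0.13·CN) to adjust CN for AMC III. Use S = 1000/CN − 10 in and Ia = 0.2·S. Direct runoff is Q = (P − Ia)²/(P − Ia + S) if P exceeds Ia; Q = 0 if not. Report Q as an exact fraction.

Q = 3735287689/695015725 in ≈ 5.374 in

NRCS table: commercial and business district, soil group D → CN(II) = 95
Wet (AMC III): CN(III) = 23·95/(10 + 0.13·95) = 2185/(447/20) = 43700/447 ≈ 97.763
S = 1000/(43700/447) − 10 = 100/437 in ≈ 0.229 in
Initial abstraction Ia = S/5 = (100/437)/5 = 20/437 ≈ 0.046 in
P − Ia = 5.640 − 0.046 = 61117/10925 ≈ 5.594 in (> 0, runoff occurs)
Runoff Q = (P−Ia)²/(P−Ia+S) = (5.594)²/(5.594+0.229) = 3735287689/695015725 ≈ 5.374 in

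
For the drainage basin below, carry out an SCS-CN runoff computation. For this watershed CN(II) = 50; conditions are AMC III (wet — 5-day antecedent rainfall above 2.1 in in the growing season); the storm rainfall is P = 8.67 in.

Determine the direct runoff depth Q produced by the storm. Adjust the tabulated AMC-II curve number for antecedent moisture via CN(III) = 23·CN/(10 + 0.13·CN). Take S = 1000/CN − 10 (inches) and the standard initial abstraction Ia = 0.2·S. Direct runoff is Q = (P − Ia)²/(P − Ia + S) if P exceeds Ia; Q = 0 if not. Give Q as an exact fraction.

Q = 321879481/64264300 in ≈ 5.009 in

Wet (AMC III): CN(III) = 23·50/(10 + 0.13·50) = 1150/(33/2) = 2300/33 ≈ 69.697
S = 1000/(2300/33) − 10 = 100/23 in ≈ 4.348 in
Initial abstraction Ia = S/5 = (100/23)/5 = 20/23 ≈ 0.870 in
Since P=8.670 > Ia=0.870: effective rainfall P−Ia = 17941/2300 in
Q = (17941/2300)²/((17941/2300) + 100/23) = (321879481/5290000)/(27941/2300) = 321879481/64264300 in ≈ 5.009 in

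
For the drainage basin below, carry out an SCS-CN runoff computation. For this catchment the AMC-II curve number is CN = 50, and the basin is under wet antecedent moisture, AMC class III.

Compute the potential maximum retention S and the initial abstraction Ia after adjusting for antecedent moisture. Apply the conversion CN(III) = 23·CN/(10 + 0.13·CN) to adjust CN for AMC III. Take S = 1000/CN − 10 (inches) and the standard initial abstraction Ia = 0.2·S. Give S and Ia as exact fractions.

S = 100/23 in ≈ 4.348 in; Ia = 20/23 in ≈ 0.870 in

Adjust CN=50 to AMC III: 23·50/(10 + 0.13·50) → 1150 ÷ (33/2) = 2300/33 ≈ 69.697
S = 1000/(2300/33) − 10 = 100/23 in ≈ 4.348 in
Ia = 0.2·(100/23) = 20/23 in ≈ 0.870 in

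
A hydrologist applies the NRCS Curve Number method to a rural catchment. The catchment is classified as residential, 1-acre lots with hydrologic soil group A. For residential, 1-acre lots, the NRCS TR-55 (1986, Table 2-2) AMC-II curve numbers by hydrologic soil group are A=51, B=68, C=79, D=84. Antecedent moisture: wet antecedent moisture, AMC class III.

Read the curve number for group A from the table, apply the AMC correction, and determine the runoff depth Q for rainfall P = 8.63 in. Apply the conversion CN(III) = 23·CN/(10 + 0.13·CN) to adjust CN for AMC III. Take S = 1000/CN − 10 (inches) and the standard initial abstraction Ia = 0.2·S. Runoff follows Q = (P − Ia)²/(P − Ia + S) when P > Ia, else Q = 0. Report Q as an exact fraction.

Q = 835942661401/164724272700 in ≈ 5.075 in

NRCS table: residential, 1-acre lots, soil group A → CN(II) = 51
CN(III) from CN(II)=51: (23·51)/(10 + 0.13·51) = 117300/1663 ≈ 70.535
Retention S: 1000/CN − 10 with CN=70.535 → S = 4900/1173 ≈ 4.177 in
Initial abstraction Ia = S/5 = (4900/1173)/5 = 980/1173 ≈ 0.835 in
Since P=8.630 > Ia=0.835: effective rainfall P−Ia = 914299/117300 in
Q = (914299/117300)²/((914299/117300) + 4900/1173) = (835942661401/13759290000)/(1404299/117300) = 835942661401/164724272700 in ≈ 5.075 in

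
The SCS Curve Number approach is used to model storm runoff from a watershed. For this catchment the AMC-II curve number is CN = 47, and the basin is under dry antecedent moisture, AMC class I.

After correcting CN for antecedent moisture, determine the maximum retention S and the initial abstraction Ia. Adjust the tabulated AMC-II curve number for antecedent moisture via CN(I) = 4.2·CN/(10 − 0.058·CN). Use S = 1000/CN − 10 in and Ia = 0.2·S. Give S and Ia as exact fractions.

Dry (AMC I): CN(I) = 4.2·47/(10 − 0.058·47) = (987/5)/(3637/500) = 98700/3637 ≈ 27.138
S = 1000/(98700/3637) − 10 = 26500/987 in ≈ 26.849 in
Ia = 0.2·(26500/987) = 5300/987 in ≈ 5.370 in

S = 26500/987 in ≈ 26.849 in; Ia = 5300/987 in ≈ 5.370 in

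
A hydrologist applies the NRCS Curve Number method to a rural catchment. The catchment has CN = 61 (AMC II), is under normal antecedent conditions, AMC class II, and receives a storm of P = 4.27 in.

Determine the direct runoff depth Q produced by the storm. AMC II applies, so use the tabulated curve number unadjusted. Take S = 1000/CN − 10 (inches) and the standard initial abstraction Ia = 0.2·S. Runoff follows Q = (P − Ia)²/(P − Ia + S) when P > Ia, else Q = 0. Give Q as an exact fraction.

Q = 332953009/349206700 in ≈ 0.953 in

CN(II) = 61; AMC II needs no correction.
Retention S: 1000/CN − 10 with CN=61.000 → S = 390/61 ≈ 6.393 in
Ia = 0.2·(390/61) = 78/61 in ≈ 1.279 in
P − Ia = 4.270 − 1.279 = 18247/6100 ≈ 2.991 in (> 0, runoff occurs)
Runoff Q = (P−Ia)²/(P−Ia+S) = (2.991)²/(2.991+6.393) = 332953009/349206700 ≈ 0.953 in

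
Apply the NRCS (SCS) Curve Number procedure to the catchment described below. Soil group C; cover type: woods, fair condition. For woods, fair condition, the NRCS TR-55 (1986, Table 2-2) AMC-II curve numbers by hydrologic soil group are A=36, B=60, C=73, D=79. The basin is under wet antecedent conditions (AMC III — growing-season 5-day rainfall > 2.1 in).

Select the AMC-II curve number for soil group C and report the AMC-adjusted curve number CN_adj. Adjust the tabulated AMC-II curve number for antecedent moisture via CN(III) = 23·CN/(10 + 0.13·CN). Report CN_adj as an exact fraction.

NRCS table: woods, fair condition, soil group C → CN(II) = 73
Wet (AMC III): CN(III) = 23·73/(10 + 0.13·73) = 1679/(1949/100) = 167900/1949 ≈ 86.147

CN_adj = 167900/1949 ≈ 86.147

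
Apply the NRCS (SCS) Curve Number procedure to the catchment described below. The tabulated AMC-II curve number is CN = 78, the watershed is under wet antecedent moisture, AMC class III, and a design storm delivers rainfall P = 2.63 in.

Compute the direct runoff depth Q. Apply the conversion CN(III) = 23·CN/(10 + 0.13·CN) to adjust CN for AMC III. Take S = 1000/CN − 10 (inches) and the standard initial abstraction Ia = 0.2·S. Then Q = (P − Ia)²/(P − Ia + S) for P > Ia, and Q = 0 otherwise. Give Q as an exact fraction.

Adjust CN=78 to AMC III: 23·78/(10 + 0.13·78) → 1794 ÷ (1007/50) = 89700/1007 ≈ 89.076
S = 1000/(89700/1007) − 10 = 1100/897 in ≈ 1.226 in
Ia = 0.2S: 0.2·1.226 = 0.245 in (exactly 220/897)
Since P=2.630 > Ia=0.245: effective rainfall P−Ia = 213911/89700 in
Q: (213911/89700)² ÷ (323911/89700) = 45757915921/29054816700 in (≈ 1.575 in)

Q = 45757915921/29054816700 in ≈ 1.575 in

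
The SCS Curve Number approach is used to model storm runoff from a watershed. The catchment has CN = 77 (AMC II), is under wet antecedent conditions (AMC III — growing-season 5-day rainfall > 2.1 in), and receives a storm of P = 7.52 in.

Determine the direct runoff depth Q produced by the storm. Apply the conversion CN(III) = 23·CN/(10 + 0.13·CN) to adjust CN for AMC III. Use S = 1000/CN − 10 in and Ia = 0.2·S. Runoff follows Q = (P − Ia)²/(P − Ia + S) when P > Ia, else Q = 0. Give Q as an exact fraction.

Q = 48832144/7929075 in ≈ 6.159 in

Adjust CN=77 to AMC III: 23·77/(10 + 0.13·77) → 1771 ÷ (2001/100) = 7700/87 ≈ 88.506
Max retention: S = 1000/(7700/87) − 10 = 100/77 in (≈ 1.299 in)
Initial abstraction Ia = S/5 = (100/77)/5 = 20/77 ≈ 0.260 in
P − Ia = 7.520 − 0.260 = 13976/1925 ≈ 7.260 in (> 0, runoff occurs)
Q = (13976/1925)²/((13976/1925) + 100/77) = (195328576/3705625)/(16476/1925) = 48832144/7929075 in ≈ 6.159 in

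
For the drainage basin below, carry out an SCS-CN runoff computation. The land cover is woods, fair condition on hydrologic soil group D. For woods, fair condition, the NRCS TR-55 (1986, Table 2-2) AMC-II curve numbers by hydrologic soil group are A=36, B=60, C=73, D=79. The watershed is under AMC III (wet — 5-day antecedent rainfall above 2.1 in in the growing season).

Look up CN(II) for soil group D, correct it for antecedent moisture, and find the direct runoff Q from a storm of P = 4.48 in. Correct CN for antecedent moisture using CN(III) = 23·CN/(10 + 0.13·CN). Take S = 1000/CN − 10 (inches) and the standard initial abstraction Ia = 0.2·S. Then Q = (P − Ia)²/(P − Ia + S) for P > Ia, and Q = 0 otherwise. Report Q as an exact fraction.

Q = 332594143/99571600 in ≈ 3.340 in

NRCS table: woods, fair condition, soil group D → CN(II) = 79
CN(III) from CN(II)=79: (23·79)/(10 + 0.13·79) = 181700/2027 ≈ 89.640
Max retention: S = 1000/(181700/2027) − 10 = 2100/1817 in (≈ 1.156 in)
Ia = 0.2·(2100/1817) = 420/1817 in ≈ 0.231 in
Excess rainfall: 4.480 − 0.231 = 4.249 in; P > Ia so Q > 0
Q = (193004/45425)²/((193004/45425) + 2100/1817) = (37250544016/2063430625)/(245504/45425) = 332594143/99571600 in ≈ 3.340 in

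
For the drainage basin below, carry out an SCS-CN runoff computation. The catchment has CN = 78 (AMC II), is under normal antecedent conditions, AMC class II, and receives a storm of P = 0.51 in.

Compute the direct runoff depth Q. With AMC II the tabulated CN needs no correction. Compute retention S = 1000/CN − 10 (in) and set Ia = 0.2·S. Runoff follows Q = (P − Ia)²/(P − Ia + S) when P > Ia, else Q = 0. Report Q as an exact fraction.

CN(II) = 78; AMC II needs no correction.
Retention S: 1000/CN − 10 with CN=78.000 → S = 110/39 ≈ 2.821 in
Ia = 0.2S: 0.2·2.821 = 0.564 in (exactly 22/39)
P = 0.510 ≤ Ia = 0.564 in: entire storm abstracted, Q = 0.

Q = 0 in ≈ 0.000 in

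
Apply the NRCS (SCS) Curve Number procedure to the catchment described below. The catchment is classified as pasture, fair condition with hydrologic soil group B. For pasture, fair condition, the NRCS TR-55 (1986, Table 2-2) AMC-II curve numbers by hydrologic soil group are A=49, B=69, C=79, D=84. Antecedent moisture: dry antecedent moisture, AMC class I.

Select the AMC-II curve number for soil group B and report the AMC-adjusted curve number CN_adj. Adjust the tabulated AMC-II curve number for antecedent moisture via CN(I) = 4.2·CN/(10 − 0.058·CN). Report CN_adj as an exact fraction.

NRCS table: pasture, fair condition, soil group B → CN(II) = 69
Adjust CN=69 to AMC I: 4.2·69/(10 − 0.058·69) → (1449/5) ÷ (2999/500) = 144900/2999 ≈ 48.316

CN_adj = 144900/2999 ≈ 48.316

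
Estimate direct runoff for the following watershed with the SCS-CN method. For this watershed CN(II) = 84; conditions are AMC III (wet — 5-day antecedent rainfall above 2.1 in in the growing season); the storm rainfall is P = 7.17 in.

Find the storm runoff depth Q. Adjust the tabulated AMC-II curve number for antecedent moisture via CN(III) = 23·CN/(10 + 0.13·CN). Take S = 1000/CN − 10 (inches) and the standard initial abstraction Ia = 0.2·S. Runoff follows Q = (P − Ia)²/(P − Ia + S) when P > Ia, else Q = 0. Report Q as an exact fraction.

Wet (AMC III): CN(III) = 23·84/(10 + 0.13·84) = 1932/(523/25) = 48300/523 ≈ 92.352
Max retention: S = 1000/(48300/523) − 10 = 400/483 in (≈ 0.828 in)
Ia = 0.2S: 0.2·0.828 = 0.166 in (exactly 80/483)
P − Ia = 7.170 − 0.166 = 338311/48300 ≈ 7.004 in (> 0, runoff occurs)
Runoff Q = (P−Ia)²/(P−Ia+S) = (7.004)²/(7.004+0.828) = 114454332721/18272421300 ≈ 6.264 in

Q = 114454332721/18272421300 in ≈ 6.264 in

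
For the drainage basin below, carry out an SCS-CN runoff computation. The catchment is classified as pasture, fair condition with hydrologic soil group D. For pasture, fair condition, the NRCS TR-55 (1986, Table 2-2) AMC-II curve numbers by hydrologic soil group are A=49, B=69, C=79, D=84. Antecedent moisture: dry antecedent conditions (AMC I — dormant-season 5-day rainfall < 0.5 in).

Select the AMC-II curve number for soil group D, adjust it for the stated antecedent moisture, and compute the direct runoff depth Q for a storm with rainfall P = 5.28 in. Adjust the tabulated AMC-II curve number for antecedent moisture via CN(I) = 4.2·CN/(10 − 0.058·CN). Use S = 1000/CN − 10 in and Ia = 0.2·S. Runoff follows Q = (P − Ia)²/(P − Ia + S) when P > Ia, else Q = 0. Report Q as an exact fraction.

NRCS table: pasture, fair condition, soil group D → CN(II) = 84
CN(I) from CN(II)=84: (4.2·84)/(10 − 0.058·84) = 44100/641 ≈ 68.799
S = 1000/(44100/641) − 10 = 2000/441 in ≈ 4.535 in
Ia = 0.2·(2000/441) = 400/441 in ≈ 0.907 in
P − Ia = 5.280 − 0.907 = 48212/11025 ≈ 4.373 in (> 0, runoff occurs)
Runoff Q = (P−Ia)²/(P−Ia+S) = (4.373)²/(4.373+4.535) = 581099236/270696825 ≈ 2.147 in

Q = 581099236/270696825 in ≈ 2.147 in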